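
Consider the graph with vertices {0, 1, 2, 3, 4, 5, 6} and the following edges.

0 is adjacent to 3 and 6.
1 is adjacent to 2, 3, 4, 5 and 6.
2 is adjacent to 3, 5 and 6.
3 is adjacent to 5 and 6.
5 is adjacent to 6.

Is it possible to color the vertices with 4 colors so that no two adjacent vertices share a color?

No

1, 2, 3, 5, 6 form a clique, so at least 5 colors are needed.
So 4 colors are not enough.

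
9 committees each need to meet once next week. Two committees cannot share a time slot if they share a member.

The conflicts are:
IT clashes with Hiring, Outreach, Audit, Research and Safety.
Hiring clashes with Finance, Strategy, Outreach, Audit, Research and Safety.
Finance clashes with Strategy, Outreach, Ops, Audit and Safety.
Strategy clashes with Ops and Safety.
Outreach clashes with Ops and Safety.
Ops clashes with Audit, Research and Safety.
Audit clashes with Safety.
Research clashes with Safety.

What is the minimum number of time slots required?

Hiring, Finance, Audit, Safety pairwise conflict, so at least 4 time slots are needed.
4 time slots suffice: time slot 1 → {Safety}; time slot 2 → {Hiring, Ops}; time slot 3 → {IT, Finance}; time slot 4 → {Strategy, Outreach, Audit, Research}. No two conflicting committees share a time slot.

4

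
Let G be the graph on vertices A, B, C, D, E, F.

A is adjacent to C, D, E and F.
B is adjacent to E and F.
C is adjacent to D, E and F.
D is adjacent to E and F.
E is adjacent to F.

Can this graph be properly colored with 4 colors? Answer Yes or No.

A, C, D, E, F form a clique, so at least 5 colors are needed.
So 4 colors are not enough.

No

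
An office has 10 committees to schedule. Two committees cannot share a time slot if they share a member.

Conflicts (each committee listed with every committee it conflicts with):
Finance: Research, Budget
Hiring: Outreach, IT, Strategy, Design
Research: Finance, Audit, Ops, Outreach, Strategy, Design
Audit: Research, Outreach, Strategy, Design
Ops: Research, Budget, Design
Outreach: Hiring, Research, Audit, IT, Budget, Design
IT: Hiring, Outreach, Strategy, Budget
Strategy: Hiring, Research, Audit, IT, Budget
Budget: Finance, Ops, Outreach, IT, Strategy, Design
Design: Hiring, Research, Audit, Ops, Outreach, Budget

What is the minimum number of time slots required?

4

Research, Audit, Outreach, Design pairwise conflict, so at least 4 time slots are needed.
Using 4 time slots: Finance=1, Hiring=2, Research=2, Audit=4, Ops=1, Outreach=1, IT=3, Strategy=1, Budget=2, Design=3. Each listed conflict is separated.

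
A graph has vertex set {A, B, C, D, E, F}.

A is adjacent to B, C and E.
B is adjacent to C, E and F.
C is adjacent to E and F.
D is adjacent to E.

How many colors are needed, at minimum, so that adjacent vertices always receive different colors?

A, B, C, E are pairwise adjacent (a clique of size 4), so at least 4 colors are needed.
4 colors suffice: color red → {C, D}; color blue → {E, F}; color green → {B}; color yellow → {A}. No two adjacent vertices share a color.

4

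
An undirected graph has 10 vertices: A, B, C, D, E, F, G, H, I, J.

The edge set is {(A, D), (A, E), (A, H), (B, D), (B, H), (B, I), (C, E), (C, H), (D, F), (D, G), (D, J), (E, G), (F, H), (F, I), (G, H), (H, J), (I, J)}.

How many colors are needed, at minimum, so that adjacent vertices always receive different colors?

2

C and H are adjacent, so at least 2 colors are needed.
2 colors suffice: color 1 → {D, E, H, I}; color 2 → {A, B, C, F, G, J}. Each edge has distinct colors on its endpoints.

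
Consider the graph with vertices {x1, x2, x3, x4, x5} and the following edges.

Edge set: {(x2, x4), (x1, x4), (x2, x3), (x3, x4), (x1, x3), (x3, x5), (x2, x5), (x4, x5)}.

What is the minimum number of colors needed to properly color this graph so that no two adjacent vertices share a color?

4

x2, x3, x4, x5 are mutually adjacent (a clique of size 4), so at least 4 colors are needed.
4 colors suffice: color 1 → {x3}; color 2 → {x4}; color 3 → {x1, x2}; color 4 → {x5}. Every edge joins two different colors.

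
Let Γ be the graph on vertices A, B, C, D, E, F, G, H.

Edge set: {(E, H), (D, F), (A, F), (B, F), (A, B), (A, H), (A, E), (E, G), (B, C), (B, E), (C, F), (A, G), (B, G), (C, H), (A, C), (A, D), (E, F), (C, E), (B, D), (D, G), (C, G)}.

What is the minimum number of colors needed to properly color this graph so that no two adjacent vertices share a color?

A, B, C, E, F are pairwise adjacent (a clique of size 5), so at least 5 colors are needed.
5 colors suffice: color red → {A}; color blue → {D, E}; color green → {C}; color yellow → {B, H}; color purple → {F, G}. No two adjacent vertices share a color.

5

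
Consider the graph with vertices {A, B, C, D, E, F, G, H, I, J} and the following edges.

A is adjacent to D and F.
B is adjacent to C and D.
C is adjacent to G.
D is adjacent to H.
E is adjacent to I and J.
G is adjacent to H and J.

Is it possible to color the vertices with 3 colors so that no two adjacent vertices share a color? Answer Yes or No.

The chromatic number is 3. The cycle B-C-G-H-D-B has odd length 5, so it cannot be 2-colored; at least 3 colors are needed.
3 colors suffice: A=2, B=3, C=2, D=1, E=1, F=1, G=1, H=2, I=2, J=2.
That is already a proper 3-coloring.

Yes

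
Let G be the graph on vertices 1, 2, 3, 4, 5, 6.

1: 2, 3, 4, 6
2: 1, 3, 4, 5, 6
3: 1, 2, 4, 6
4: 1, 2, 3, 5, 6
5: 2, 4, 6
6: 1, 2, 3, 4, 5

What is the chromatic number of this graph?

5

1, 2, 3, 4, 6 form a clique, so at least 5 colors are needed.
5 colors suffice: color a → {2}; color b → {4}; color c → {6}; color d → {3, 5}; color e → {1}. Each edge has distinct colors on its endpoints.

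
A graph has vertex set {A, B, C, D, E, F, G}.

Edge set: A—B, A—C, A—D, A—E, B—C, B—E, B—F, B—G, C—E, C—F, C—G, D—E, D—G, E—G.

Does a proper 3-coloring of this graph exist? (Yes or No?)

A, B, C, E are mutually adjacent (a clique of size 4), so at least 4 colors are needed.
So 3 colors are not enough.

No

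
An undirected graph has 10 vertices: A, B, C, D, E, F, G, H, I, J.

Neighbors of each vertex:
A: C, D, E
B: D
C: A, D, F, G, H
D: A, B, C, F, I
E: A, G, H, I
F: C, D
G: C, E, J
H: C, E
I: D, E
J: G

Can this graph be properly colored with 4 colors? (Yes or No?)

Yes

The chromatic number is 3. C, D, F are pairwise adjacent, so at least 3 colors are needed.
3 colors suffice: A=green, B=blue, C=blue, D=red, E=red, F=green, G=green, H=green, I=blue, J=red.
Since 4 ≥ 3, a proper 4-coloring certainly exists.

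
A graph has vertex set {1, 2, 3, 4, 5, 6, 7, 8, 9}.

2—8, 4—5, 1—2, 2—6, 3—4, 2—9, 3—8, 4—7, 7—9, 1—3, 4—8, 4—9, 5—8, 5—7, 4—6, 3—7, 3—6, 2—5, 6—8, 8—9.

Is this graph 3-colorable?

3, 4, 6, 8 are mutually adjacent (a clique of size 4), so at least 4 colors are needed.
So 3 colors are not enough.

No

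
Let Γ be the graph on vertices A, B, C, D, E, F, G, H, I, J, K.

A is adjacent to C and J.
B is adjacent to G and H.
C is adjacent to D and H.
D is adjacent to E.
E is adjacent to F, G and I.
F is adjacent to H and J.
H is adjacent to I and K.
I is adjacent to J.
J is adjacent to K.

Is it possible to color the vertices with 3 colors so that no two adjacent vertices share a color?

The chromatic number is 3. The cycle H-C-A-J-F-H has odd length 5, so it cannot be 2-colored; at least 3 colors are needed.
3 colors suffice: A=3, B=3, C=2, D=3, E=1, F=2, G=2, H=1, I=2, J=1, K=2.
That is already a proper 3-coloring.

Yes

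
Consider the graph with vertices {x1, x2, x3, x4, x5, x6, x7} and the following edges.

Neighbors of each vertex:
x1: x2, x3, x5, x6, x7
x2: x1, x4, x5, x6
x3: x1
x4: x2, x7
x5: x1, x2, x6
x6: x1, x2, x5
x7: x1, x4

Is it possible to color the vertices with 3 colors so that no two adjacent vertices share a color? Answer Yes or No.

No

x1, x2, x5, x6 are mutually adjacent (a clique of size 4), so at least 4 colors are needed.
So 3 colors are not enough.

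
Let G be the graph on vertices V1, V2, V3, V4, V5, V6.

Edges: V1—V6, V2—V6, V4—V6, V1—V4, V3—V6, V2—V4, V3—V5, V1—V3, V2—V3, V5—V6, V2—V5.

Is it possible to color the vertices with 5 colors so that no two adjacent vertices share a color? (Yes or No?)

Yes

The chromatic number is 4. V2, V3, V5, V6 are pairwise adjacent (a clique of size 4), so at least 4 colors are needed.
4 colors suffice: color 1 → {V6}; color 2 → {V1, V2}; color 3 → {V3, V4}; color 4 → {V5}.
Since 5 ≥ 4, a proper 5-coloring certainly exists.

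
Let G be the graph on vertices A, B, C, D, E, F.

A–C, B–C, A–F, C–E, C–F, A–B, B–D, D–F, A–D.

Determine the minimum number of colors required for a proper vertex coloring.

A, D, F are mutually adjacent, so at least 3 colors are needed.
A valid assignment using 3 colors: A=red, B=green, C=blue, D=blue, E=red, F=green. Each edge has distinct colors on its endpoints.

3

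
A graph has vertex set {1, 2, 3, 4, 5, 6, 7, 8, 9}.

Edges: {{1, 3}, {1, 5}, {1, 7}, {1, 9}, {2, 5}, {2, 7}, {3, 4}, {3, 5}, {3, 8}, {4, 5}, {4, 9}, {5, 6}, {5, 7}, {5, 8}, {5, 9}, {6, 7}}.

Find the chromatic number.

3

5, 6, 7 are mutually adjacent, so at least 3 colors are needed.
3 colors suffice: color red → {5}; color blue → {3, 7, 9}; color green → {1, 2, 4, 6, 8}. Every edge joins two different colors.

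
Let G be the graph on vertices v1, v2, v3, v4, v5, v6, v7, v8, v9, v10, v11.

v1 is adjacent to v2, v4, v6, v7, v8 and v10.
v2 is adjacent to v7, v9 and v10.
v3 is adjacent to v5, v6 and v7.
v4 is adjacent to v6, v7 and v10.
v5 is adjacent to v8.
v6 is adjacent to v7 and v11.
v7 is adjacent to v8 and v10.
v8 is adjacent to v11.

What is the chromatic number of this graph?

v1, v4, v7, v10 are pairwise adjacent (a clique of size 4), so at least 4 colors are needed.
4 colors suffice: v1=B, v2=Y, v3=B, v4=Y, v5=R, v6=G, v7=R, v8=G, v9=R, v10=G, v11=R. No two adjacent vertices share a color.

4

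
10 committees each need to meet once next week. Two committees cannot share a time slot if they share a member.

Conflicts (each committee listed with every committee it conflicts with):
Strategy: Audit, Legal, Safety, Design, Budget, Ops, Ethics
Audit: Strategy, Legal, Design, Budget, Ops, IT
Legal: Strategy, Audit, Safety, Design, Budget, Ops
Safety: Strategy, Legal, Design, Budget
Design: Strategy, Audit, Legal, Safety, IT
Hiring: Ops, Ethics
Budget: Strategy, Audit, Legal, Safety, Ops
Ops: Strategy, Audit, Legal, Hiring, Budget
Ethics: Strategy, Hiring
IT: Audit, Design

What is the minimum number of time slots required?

Strategy, Audit, Legal, Budget, Ops pairwise conflict, so at least 5 time slots are needed.
5 time slots suffice: time slot 1 → {Strategy, Hiring, IT}; time slot 2 → {Legal, Ethics}; time slot 3 → {Audit, Safety}; time slot 4 → {Design, Budget}; time slot 5 → {Ops}. No two conflicting committees share a time slot.

5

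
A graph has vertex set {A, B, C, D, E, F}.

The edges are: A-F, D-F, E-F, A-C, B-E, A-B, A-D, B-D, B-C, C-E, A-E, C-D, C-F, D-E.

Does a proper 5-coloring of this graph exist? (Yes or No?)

The chromatic number is 5. A, C, D, E, F are mutually adjacent (a clique of size 5), so at least 5 colors are needed.
One proper 5-coloring: A=green, B=purple, C=blue, D=yellow, E=red, F=purple.
That is already a proper 5-coloring.

Yes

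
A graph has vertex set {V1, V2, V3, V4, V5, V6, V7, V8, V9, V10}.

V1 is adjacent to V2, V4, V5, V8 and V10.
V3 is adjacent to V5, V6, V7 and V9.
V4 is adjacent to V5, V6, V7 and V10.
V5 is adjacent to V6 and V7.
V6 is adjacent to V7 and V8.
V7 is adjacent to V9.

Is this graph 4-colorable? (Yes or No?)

Yes

The chromatic number is 4. V3, V5, V6, V7 are pairwise adjacent (a clique of size 4), so at least 4 colors are needed.
4 colors suffice: color R → {V2, V5, V8, V9, V10}; color B → {V1, V7}; color G → {V6}; color Y → {V3, V4}.
That is already a proper 4-coloring.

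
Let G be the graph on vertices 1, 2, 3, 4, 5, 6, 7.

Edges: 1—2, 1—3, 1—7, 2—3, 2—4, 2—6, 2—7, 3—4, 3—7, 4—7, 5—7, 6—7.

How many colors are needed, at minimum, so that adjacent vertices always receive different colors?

4

2, 3, 4, 7 are pairwise adjacent (a clique of size 4), so at least 4 colors are needed.
4 colors suffice: color red → {7}; color blue → {2, 5}; color green → {3, 6}; color yellow → {1, 4}. Each edge has distinct colors on its endpoints.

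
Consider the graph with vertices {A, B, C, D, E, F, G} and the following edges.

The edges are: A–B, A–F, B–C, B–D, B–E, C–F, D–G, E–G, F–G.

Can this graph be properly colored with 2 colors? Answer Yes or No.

The cycle F-G-E-B-A-F has odd length 5, so it cannot be 2-colored; at least 3 colors are needed.
So 2 colors are not enough.

No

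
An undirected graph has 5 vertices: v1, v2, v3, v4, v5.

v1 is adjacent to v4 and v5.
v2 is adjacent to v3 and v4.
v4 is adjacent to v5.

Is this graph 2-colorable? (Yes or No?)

v1, v4, v5 are pairwise adjacent, so at least 3 colors are needed.
So 2 colors are not enough.

No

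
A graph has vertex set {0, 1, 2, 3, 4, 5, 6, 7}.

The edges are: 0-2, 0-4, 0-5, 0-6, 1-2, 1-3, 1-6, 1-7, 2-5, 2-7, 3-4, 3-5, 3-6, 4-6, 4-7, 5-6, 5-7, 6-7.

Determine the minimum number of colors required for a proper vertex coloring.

3

0, 4, 6 are mutually adjacent, so at least 3 colors are needed.
3 colors suffice: color red → {2, 6}; color blue → {1, 4, 5}; color green → {0, 3, 7}. Each edge has distinct colors on its endpoints.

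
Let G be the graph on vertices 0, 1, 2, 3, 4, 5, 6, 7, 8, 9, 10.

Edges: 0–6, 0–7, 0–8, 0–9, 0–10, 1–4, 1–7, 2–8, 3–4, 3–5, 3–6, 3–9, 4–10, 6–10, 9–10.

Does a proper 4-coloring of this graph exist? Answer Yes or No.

Yes

The chromatic number is 3. 0, 9, 10 are pairwise adjacent, so at least 3 colors are needed.
A valid assignment using 3 colors: 0=red, 1=red, 2=red, 3=red, 4=green, 5=blue, 6=green, 7=blue, 8=blue, 9=green, 10=blue.
Since 4 ≥ 3, a proper 4-coloring certainly exists.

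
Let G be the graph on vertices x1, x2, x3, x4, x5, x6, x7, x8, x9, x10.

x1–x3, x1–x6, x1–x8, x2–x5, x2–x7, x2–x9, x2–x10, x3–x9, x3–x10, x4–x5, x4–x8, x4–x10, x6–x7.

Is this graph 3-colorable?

The chromatic number is 3. The cycle x8-x1-x3-x10-x4-x8 has odd length 5, so it cannot be 2-colored; at least 3 colors are needed.
3 colors suffice: color red → {x2, x3, x4, x6}; color blue → {x1, x5, x7, x9, x10}; color green → {x8}.
That is already a proper 3-coloring.

Yes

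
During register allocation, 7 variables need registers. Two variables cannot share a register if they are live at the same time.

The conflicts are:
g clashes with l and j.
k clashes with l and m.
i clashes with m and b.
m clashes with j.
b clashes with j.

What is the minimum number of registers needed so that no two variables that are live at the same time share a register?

The cycle g-l-k-m-j-g has odd length 5, so it cannot be 2-colored; at least 3 registers are needed.
3 registers suffice: register 1 → {k, i, j}; register 2 → {l, m, b}; register 3 → {g}. Each listed conflict is separated.

3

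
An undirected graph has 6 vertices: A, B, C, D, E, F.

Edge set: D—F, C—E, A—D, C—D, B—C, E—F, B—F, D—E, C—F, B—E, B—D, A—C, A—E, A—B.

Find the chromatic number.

5

A, B, C, D, E are pairwise adjacent (a clique of size 5), so at least 5 colors are needed.
5 colors suffice: color 1 → {D}; color 2 → {C}; color 3 → {E}; color 4 → {B}; color 5 → {A, F}. No two adjacent vertices share a color.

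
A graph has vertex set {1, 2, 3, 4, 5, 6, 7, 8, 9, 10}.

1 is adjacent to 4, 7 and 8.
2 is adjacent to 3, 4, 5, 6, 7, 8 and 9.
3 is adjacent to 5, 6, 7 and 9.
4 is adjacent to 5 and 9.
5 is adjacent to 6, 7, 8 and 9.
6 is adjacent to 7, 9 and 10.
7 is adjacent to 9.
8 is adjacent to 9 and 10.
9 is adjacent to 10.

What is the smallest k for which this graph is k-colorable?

6

2, 3, 5, 6, 7, 9 are mutually adjacent (a clique of size 6), so at least 6 colors are needed.
One proper 6-coloring: 1=a, 2=b, 3=f, 4=d, 5=c, 6=d, 7=e, 8=d, 9=a, 10=b. No two adjacent vertices share a color.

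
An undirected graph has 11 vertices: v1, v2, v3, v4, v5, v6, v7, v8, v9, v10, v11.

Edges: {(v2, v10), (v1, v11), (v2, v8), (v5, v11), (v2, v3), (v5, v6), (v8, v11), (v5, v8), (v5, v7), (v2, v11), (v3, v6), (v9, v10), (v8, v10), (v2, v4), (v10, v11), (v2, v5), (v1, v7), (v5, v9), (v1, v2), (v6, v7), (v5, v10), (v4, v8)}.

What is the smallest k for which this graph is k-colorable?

5

v2, v5, v8, v10, v11 form a clique, so at least 5 colors are needed.
A valid assignment using 5 colors: v1=1, v2=2, v3=1, v4=1, v5=1, v6=3, v7=2, v8=5, v9=2, v10=4, v11=3. Each edge has distinct colors on its endpoints.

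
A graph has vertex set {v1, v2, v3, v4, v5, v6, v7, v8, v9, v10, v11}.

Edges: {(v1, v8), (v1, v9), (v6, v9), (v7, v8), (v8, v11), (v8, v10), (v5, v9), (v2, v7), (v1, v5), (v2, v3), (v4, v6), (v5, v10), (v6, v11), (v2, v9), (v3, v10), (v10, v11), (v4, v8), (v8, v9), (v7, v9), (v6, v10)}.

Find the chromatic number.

v7, v8, v9 form a triangle, so at least 3 colors are needed.
3 colors suffice: color 1 → {v2, v5, v6, v8}; color 2 → {v4, v9, v10}; color 3 → {v1, v3, v7, v11}. Each edge has distinct colors on its endpoints.

3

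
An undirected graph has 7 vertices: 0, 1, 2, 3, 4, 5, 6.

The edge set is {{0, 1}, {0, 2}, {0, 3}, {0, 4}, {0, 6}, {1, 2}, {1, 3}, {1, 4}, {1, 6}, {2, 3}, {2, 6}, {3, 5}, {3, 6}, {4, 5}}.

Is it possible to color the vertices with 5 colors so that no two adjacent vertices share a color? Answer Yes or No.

The chromatic number is 5. 0, 1, 2, 3, 6 are pairwise adjacent (a clique of size 5), so at least 5 colors are needed.
One proper 5-coloring: 0=blue, 1=green, 2=yellow, 3=red, 4=red, 5=blue, 6=purple.
That is already a proper 5-coloring.

Yes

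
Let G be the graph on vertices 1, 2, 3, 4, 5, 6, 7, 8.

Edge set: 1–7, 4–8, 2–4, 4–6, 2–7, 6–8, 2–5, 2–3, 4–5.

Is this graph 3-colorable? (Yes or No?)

The chromatic number is 3. 4, 6, 8 are mutually adjacent, so at least 3 colors are needed.
One proper 3-coloring: 1=a, 2=a, 3=b, 4=b, 5=c, 6=c, 7=b, 8=a.
That is already a proper 3-coloring.

Yes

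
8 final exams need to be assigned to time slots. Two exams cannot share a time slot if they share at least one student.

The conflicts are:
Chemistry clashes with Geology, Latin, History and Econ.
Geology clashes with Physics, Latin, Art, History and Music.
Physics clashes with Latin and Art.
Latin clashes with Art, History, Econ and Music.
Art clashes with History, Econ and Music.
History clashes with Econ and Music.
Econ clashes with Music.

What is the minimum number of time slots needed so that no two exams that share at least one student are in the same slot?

Latin, Art, History, Econ, Music pairwise conflict, so at least 5 time slots are needed.
5 time slots suffice: time slot 1 → {Latin}; time slot 2 → {Geology, Econ}; time slot 3 → {Chemistry, Art}; time slot 4 → {Physics, History}; time slot 5 → {Music}. Every pair that conflicts lands in different time slots.

5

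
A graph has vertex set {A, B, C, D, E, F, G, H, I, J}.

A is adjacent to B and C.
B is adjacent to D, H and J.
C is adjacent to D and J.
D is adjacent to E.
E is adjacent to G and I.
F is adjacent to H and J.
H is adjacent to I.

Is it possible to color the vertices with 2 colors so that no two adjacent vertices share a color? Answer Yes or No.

The cycle B-D-E-I-H-B has odd length 5, so it cannot be 2-colored; at least 3 colors are needed.
So 2 colors are not enough.

No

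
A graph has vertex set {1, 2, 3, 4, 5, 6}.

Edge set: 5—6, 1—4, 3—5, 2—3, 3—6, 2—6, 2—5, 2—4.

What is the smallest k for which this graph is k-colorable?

2, 3, 5, 6 are mutually adjacent (a clique of size 4), so at least 4 colors are needed.
4 colors suffice: color a → {1, 2}; color b → {3, 4}; color c → {6}; color d → {5}. Every edge joins two different colors.

4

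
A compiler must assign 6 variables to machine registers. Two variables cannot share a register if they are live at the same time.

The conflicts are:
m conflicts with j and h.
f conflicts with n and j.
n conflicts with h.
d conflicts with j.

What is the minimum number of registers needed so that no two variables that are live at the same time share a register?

The cycle h-m-j-f-n-h has odd length 5, so it cannot be 2-colored; at least 3 registers are needed.
A valid assignment using 3 registers: m=2, f=2, n=1, d=2, j=1, h=3. Every pair that conflicts lands in different registers.

3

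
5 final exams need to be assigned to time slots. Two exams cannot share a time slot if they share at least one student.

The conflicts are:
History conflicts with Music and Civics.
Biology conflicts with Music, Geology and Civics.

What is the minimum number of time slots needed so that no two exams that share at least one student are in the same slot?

2

Biology and Geology conflict, so at least 2 time slots are needed.
2 time slots suffice: time slot 1 → {History, Biology}; time slot 2 → {Music, Geology, Civics}. Every pair that conflicts lands in different time slots.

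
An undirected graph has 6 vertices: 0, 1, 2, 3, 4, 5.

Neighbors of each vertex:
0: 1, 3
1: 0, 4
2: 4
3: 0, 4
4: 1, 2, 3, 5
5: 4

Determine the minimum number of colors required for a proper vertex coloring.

2 and 4 are adjacent, so at least 2 colors are needed.
A valid assignment using 2 colors: 0=a, 1=b, 2=b, 3=b, 4=a, 5=b. Every edge joins two different colors.

2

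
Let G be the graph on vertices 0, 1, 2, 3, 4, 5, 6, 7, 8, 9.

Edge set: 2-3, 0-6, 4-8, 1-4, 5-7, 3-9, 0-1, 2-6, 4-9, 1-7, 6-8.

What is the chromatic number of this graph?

3

The cycle 1-4-8-6-0-1 has odd length 5, so it cannot be 2-colored; at least 3 colors are needed.
3 colors suffice: color red → {1, 3, 5, 6}; color blue → {0, 2, 4, 7}; color green → {8, 9}. No two adjacent vertices share a color.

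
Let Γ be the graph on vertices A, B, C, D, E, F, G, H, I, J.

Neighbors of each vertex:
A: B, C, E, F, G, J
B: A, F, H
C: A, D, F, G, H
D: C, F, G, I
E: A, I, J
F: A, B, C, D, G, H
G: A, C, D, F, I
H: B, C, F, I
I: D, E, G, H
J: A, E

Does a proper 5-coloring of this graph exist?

Yes

The chromatic number is 4. C, D, F, G are pairwise adjacent (a clique of size 4), so at least 4 colors are needed.
4 colors suffice: color 1 → {F, I, J}; color 2 → {A, D, H}; color 3 → {B, C, E}; color 4 → {G}.
Since 5 ≥ 4, a proper 5-coloring certainly exists.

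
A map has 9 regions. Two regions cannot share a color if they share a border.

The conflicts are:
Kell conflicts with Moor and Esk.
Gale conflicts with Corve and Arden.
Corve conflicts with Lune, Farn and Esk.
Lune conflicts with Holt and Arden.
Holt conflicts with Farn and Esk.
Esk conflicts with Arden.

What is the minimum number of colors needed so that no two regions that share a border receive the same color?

2

Corve and Farn conflict, so at least 2 colors are needed.
2 colors suffice: Kell=2, Gale=1, Corve=2, Lune=1, Moor=1, Holt=2, Farn=1, Esk=1, Arden=2. No two conflicting regions share a color.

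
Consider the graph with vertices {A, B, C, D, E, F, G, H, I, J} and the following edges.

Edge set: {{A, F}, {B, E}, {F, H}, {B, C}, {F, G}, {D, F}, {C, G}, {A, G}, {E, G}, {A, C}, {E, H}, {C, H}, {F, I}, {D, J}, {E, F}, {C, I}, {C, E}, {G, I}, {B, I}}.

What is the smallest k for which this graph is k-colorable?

F, G, I form a triangle, so at least 3 colors are needed.
One proper 3-coloring: A=green, B=blue, C=red, D=blue, E=green, F=red, G=blue, H=blue, I=green, J=red. Each edge has distinct colors on its endpoints.

3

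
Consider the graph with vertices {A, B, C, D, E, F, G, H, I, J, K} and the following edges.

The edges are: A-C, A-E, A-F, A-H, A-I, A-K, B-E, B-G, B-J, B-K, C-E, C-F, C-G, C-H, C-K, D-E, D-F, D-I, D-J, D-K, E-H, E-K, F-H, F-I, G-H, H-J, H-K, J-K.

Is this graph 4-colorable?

A, C, E, H, K are mutually adjacent (a clique of size 5), so at least 5 colors are needed.
So 4 colors are not enough.

No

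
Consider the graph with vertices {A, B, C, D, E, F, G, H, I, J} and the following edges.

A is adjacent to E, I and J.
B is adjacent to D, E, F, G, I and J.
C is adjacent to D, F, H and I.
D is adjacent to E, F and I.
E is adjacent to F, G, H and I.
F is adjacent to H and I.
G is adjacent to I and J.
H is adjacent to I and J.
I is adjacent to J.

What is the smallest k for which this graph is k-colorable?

B, D, E, F, I form a clique, so at least 5 colors are needed.
5 colors suffice: color 1 → {I}; color 2 → {C, E, J}; color 3 → {A, F, G}; color 4 → {B, H}; color 5 → {D}. Each edge has distinct colors on its endpoints.

5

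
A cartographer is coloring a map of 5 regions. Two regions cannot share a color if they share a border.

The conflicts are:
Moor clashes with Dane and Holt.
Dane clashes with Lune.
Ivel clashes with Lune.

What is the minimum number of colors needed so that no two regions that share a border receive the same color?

Ivel and Lune conflict, so at least 2 colors are needed.
2 colors suffice: color 1 → {Moor, Lune}; color 2 → {Dane, Ivel, Holt}. Each listed conflict is separated.

2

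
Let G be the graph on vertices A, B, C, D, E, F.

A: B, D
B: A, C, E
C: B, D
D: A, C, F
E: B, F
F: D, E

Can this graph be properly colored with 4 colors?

The chromatic number is 3. The cycle E-B-C-D-F-E has odd length 5, so it cannot be 2-colored; at least 3 colors are needed.
3 colors suffice: A=blue, B=red, C=blue, D=red, E=green, F=blue.
Since 4 ≥ 3, a proper 4-coloring certainly exists.

Yes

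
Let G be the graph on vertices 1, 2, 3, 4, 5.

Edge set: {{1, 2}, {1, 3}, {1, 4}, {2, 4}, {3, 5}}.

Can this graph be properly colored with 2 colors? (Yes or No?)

1, 2, 4 are mutually adjacent, so at least 3 colors are needed.
So 2 colors are not enough.

No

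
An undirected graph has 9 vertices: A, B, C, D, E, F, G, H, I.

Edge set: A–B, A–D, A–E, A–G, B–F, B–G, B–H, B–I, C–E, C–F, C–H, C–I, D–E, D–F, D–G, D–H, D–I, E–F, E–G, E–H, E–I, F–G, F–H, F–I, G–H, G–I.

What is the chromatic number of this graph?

5

D, E, F, G, I form a clique, so at least 5 colors are needed.
A valid assignment using 5 colors: A=1, B=2, C=3, D=4, E=2, F=1, G=3, H=5, I=5. No two adjacent vertices share a color.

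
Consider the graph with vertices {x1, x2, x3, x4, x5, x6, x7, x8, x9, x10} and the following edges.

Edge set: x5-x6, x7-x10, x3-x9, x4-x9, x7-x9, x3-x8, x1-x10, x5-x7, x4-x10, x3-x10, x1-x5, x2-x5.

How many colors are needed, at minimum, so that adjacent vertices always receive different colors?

2

x1 and x10 are adjacent, so at least 2 colors are needed.
2 colors suffice: color 1 → {x5, x8, x9, x10}; color 2 → {x1, x2, x3, x4, x6, x7}. Every edge joins two different colors.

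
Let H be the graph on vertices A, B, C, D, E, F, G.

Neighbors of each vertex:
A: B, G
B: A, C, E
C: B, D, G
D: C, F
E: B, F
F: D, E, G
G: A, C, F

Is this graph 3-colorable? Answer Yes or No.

Yes

The chromatic number is 3. The cycle F-E-B-C-D-F has odd length 5, so it cannot be 2-colored; at least 3 colors are needed.
One proper 3-coloring: A=3, B=1, C=3, D=2, E=2, F=1, G=2.
That is already a proper 3-coloring.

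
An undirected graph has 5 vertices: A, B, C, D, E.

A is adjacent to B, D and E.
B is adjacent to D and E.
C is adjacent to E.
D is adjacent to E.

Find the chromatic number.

4

A, B, D, E are mutually adjacent (a clique of size 4), so at least 4 colors are needed.
4 colors suffice: color 1 → {E}; color 2 → {A, C}; color 3 → {D}; color 4 → {B}. Every edge joins two different colors.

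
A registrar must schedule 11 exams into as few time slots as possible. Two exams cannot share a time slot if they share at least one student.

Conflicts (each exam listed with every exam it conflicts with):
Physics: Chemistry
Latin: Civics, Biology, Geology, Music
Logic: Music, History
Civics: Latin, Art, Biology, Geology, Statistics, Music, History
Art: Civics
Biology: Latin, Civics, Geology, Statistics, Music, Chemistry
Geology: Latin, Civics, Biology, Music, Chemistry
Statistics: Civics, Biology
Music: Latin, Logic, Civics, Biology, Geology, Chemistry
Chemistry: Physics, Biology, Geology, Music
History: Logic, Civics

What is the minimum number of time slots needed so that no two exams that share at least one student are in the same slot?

Latin, Civics, Biology, Geology, Music pairwise conflict, so at least 5 time slots are needed.
A valid assignment using 5 time slots: Physics=2, Latin=5, Logic=1, Civics=1, Art=2, Biology=2, Geology=4, Statistics=3, Music=3, Chemistry=1, History=2. Each listed conflict is separated.

5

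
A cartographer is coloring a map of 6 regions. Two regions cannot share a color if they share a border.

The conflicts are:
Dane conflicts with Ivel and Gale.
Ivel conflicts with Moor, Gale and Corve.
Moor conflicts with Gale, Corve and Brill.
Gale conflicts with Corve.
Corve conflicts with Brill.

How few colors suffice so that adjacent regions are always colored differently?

4

Ivel, Moor, Gale, Corve all conflict with each other, so at least 4 colors are needed.
4 colors suffice: color 1 → {Dane, Moor}; color 2 → {Gale, Brill}; color 3 → {Corve}; color 4 → {Ivel}. No two conflicting regions share a color.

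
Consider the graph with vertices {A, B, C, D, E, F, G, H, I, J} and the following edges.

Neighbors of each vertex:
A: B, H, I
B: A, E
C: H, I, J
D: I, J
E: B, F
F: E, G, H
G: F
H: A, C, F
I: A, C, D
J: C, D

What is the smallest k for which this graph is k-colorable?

The cycle E-F-H-A-B-E has odd length 5, so it cannot be 2-colored; at least 3 colors are needed.
3 colors suffice: color red → {A, C, D, F}; color blue → {E, G, H, I, J}; color green → {B}. No two adjacent vertices share a color.

3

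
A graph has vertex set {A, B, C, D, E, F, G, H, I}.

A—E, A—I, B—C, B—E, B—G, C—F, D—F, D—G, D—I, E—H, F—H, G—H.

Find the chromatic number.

3

The cycle B-G-D-F-C-B has odd length 5, so it cannot be 2-colored; at least 3 colors are needed.
3 colors suffice: color 1 → {A, B, D, H}; color 2 → {E, F, G, I}; color 3 → {C}. Each edge has distinct colors on its endpoints.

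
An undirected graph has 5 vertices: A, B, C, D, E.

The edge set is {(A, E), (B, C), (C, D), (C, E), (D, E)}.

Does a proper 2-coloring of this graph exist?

C, D, E are mutually adjacent, so at least 3 colors are needed.
So 2 colors are not enough.

No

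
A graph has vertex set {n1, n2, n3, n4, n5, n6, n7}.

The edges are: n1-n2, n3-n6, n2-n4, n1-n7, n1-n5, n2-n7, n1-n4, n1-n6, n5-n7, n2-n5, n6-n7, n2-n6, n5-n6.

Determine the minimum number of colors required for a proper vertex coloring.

n1, n2, n5, n6, n7 are pairwise adjacent (a clique of size 5), so at least 5 colors are needed.
5 colors suffice: color red → {n4, n6}; color blue → {n1, n3}; color green → {n2}; color yellow → {n5}; color purple → {n7}. No two adjacent vertices share a color.

5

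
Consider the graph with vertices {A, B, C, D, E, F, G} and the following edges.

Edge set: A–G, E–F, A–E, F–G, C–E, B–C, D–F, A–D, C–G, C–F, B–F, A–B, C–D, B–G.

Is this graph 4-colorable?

Yes

The chromatic number is 4. B, C, F, G are pairwise adjacent (a clique of size 4), so at least 4 colors are needed.
A valid assignment using 4 colors: A=red, B=green, C=blue, D=green, E=green, F=red, G=yellow.
That is already a proper 4-coloring.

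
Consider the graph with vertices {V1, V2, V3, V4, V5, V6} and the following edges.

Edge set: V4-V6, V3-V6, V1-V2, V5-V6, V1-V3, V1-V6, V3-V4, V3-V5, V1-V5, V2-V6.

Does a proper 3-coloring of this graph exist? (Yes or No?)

V1, V3, V5, V6 are mutually adjacent (a clique of size 4), so at least 4 colors are needed.
So 3 colors are not enough.

No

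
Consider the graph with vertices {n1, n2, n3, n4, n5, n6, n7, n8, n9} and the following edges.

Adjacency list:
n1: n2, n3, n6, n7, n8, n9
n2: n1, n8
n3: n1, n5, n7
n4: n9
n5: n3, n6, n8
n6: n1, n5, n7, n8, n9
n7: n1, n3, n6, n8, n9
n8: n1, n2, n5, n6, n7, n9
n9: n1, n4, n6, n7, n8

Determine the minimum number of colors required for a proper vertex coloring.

5

n1, n6, n7, n8, n9 form a clique, so at least 5 colors are needed.
5 colors suffice: color red → {n1, n4, n5}; color blue → {n3, n8}; color green → {n2, n7}; color yellow → {n6}; color purple → {n9}. Every edge joins two different colors.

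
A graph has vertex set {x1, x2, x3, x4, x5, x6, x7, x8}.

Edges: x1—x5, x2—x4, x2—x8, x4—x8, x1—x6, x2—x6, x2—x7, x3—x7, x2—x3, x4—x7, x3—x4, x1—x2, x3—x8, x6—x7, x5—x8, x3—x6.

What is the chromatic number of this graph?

4

x2, x3, x4, x8 are mutually adjacent (a clique of size 4), so at least 4 colors are needed.
A valid assignment using 4 colors: x1=2, x2=1, x3=2, x4=4, x5=1, x6=4, x7=3, x8=3. Each edge has distinct colors on its endpoints.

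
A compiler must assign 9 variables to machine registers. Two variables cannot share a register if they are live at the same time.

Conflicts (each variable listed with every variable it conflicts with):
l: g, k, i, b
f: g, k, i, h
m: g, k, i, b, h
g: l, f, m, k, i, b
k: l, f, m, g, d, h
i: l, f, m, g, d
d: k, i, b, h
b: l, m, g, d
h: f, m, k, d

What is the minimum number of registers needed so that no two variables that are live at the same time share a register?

l, g, i are mutually in conflict, so at least 3 registers are needed.
3 registers suffice: register 1 → {k, i, b}; register 2 → {g, h}; register 3 → {l, f, m, d}. Each listed conflict is separated.

3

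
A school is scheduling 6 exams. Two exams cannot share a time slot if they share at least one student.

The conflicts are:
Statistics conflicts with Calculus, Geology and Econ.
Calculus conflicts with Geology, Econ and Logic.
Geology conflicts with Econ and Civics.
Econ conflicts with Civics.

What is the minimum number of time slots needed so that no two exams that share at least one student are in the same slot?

4

Statistics, Calculus, Geology, Econ are mutually in conflict, so at least 4 time slots are needed.
Using 4 time slots: Statistics=4, Calculus=1, Geology=3, Econ=2, Civics=1, Logic=2. Every pair that conflicts lands in different time slots.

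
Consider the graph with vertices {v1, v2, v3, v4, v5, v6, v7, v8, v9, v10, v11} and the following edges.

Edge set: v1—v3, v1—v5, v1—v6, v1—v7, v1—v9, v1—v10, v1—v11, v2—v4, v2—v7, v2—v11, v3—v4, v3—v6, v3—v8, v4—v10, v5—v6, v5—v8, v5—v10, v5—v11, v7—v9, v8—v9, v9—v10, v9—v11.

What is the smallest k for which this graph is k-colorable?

v1, v5, v11 are pairwise adjacent, so at least 3 colors are needed.
3 colors suffice: color red → {v1, v4, v8}; color blue → {v2, v3, v5, v9}; color green → {v6, v7, v10, v11}. Each edge has distinct colors on its endpoints.

3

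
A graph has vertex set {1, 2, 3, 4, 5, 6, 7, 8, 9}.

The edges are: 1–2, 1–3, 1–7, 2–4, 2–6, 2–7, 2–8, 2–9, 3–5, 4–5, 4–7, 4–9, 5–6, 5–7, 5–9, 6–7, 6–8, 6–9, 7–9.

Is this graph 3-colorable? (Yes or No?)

No

2, 4, 7, 9 are pairwise adjacent (a clique of size 4), so at least 4 colors are needed.
So 3 colors are not enough.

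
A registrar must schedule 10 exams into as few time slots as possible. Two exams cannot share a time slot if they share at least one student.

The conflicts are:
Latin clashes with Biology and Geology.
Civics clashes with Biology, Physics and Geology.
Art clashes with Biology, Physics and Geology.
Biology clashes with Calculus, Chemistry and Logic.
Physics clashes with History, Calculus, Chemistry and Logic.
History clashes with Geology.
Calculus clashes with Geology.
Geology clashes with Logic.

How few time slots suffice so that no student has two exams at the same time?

Physics and History conflict, so at least 2 time slots are needed.
Using 2 time slots: Latin=2, Civics=2, Art=2, Biology=1, Physics=1, History=2, Calculus=2, Chemistry=2, Geology=1, Logic=2. Every pair that conflicts lands in different time slots.

2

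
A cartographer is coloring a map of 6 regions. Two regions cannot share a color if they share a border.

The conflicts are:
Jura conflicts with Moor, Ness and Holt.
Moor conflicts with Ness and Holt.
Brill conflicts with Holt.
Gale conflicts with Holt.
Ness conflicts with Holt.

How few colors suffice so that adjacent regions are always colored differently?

Jura, Moor, Ness, Holt are mutually in conflict, so at least 4 colors are needed.
4 colors suffice: color 1 → {Holt}; color 2 → {Jura, Brill, Gale}; color 3 → {Ness}; color 4 → {Moor}. No two conflicting regions share a color.

4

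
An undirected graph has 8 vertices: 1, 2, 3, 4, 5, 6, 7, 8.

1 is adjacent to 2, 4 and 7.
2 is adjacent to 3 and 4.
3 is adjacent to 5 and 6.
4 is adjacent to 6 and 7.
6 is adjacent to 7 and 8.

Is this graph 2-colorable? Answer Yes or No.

No

1, 2, 4 are pairwise adjacent, so at least 3 colors are needed.
So 2 colors are not enough.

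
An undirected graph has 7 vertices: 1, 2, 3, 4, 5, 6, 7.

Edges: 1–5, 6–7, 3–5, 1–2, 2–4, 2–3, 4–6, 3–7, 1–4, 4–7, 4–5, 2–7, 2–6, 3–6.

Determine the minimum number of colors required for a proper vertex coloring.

2, 3, 6, 7 form a clique, so at least 4 colors are needed.
One proper 4-coloring: 1=c, 2=a, 3=b, 4=b, 5=a, 6=d, 7=c. Every edge joins two different colors.

4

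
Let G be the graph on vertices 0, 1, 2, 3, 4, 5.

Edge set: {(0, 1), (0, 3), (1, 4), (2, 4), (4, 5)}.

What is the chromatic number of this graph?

0 and 1 are adjacent, so at least 2 colors are needed.
A valid assignment using 2 colors: 0=a, 1=b, 2=b, 3=b, 4=a, 5=b. Every edge joins two different colors.

2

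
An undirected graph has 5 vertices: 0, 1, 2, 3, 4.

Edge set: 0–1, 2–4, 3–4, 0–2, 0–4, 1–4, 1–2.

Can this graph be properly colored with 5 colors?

The chromatic number is 4. 0, 1, 2, 4 form a clique, so at least 4 colors are needed.
4 colors suffice: color a → {4}; color b → {0, 3}; color c → {1}; color d → {2}.
Since 5 ≥ 4, a proper 5-coloring certainly exists.

Yes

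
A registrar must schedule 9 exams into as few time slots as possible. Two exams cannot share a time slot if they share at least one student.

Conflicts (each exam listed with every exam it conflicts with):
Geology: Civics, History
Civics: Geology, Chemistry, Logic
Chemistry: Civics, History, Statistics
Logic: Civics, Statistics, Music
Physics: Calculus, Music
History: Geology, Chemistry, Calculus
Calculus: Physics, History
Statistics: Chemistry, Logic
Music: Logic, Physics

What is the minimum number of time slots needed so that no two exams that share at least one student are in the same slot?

The cycle Logic-Statistics-Chemistry-History-Calculus-Physics-Music-Logic has odd length 7, so it cannot be 2-colored; at least 3 time slots are needed.
Using 3 time slots: Geology=2, Civics=1, Chemistry=2, Logic=2, Physics=2, History=1, Calculus=3, Statistics=1, Music=1. No two conflicting exams share a time slot.

3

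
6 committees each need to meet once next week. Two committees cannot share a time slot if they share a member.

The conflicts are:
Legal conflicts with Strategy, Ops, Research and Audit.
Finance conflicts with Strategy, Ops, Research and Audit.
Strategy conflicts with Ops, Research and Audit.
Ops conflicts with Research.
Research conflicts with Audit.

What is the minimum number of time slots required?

Legal, Strategy, Ops, Research pairwise conflict, so at least 4 time slots are needed.
4 time slots suffice: time slot 1 → {Strategy}; time slot 2 → {Research}; time slot 3 → {Ops, Audit}; time slot 4 → {Legal, Finance}. Each listed conflict is separated.

4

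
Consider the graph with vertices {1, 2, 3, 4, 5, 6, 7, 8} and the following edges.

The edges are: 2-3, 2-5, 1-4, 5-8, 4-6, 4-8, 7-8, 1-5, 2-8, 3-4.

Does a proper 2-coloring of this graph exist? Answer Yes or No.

No

2, 5, 8 are mutually adjacent, so at least 3 colors are needed.
So 2 colors are not enough.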